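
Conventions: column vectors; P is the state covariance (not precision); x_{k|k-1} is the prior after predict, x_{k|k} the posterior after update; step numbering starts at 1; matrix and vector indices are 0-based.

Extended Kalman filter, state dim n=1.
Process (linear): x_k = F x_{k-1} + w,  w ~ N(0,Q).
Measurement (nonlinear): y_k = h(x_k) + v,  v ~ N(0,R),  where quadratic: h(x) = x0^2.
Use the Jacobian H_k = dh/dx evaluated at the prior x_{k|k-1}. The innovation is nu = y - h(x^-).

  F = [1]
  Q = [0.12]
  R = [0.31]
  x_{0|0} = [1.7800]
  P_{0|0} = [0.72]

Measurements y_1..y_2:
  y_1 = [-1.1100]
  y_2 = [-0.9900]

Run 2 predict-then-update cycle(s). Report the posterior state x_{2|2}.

x_post = [0.1551]

step 1: x^-=[1.7800]  P^-=[0.8400]  H_jac=[3.5600]  S=[10.9558]  K=[0.2730]  nu=[-4.2784]  x^+=[0.6122]  P^+=[0.0238]
step 2: x^-=[0.6122]  P^-=[0.1438]  H_jac=[1.2244]  S=[0.5255]  K=[0.3350]  nu=[-1.3648]  x^+=[0.1551]  P^+=[0.0848]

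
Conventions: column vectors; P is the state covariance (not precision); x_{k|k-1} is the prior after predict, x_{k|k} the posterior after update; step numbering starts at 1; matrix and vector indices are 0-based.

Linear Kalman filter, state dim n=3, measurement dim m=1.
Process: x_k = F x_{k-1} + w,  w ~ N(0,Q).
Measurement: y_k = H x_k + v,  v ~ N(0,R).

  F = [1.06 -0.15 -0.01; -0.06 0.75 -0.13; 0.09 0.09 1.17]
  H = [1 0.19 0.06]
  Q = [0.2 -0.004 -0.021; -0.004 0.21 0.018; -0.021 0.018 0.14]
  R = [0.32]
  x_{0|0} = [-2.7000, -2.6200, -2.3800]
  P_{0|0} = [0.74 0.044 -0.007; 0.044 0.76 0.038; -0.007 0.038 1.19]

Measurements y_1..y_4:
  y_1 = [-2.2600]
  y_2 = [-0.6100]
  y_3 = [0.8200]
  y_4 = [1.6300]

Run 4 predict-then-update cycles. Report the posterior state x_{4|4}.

step 1: x^-=[-2.4452, -1.4936, -3.2634]  P^-=[1.0350 -0.0982 0.0136; -0.0982 0.6488 -0.0795; 0.0136 -0.0795 1.7884]  S=[1.3473]  K=[0.7549; 0.0151; 0.0786]  nu=[0.6648]  x^+=[-1.9433, -1.4836, -3.2112]  P^+=[0.2671 -0.1135 -0.0663; -0.1135 0.6485 -0.0811; -0.0663 -0.0811 1.7801]
step 2: x^-=[-1.8053, -0.5786, -4.0655]  P^-=[0.5522 -0.1748 -0.1022; -0.1748 0.6308 -0.2822; -0.1022 -0.2822 2.5513]  S=[0.8190]  K=[0.6262; -0.0878; -0.0034]  nu=[1.5492]  x^+=[-0.8353, -0.7146, -4.0707]  P^+=[0.2311 -0.1298 -0.1005; -0.1298 0.6245 -0.2825; -0.1005 -0.2825 2.5513]
step 3: x^-=[-0.7375, 0.0434, -4.9022]  P^-=[0.5165 -0.1796 -0.1226; -0.1796 0.6704 -0.5735; -0.1226 -0.5735 3.5566]  S=[0.7775]  K=[0.6110; -0.1114; -0.0233]  nu=[1.8434]  x^+=[0.3888, -0.1620, -4.9452]  P^+=[0.2263 -0.1267 -0.1115; -0.1267 0.6608 -0.5756; -0.1115 -0.5756 3.5562]
step 4: x^-=[0.4858, 0.4980, -5.7655]  P^-=[0.5104 -0.1816 -0.0969; -0.1816 0.7645 -0.9766; -0.0969 -0.9766 4.8685]  S=[0.7726]  K=[0.6084; -0.1228; 0.0124]  nu=[1.3955]  x^+=[1.3349, 0.3266, -5.7482]  P^+=[0.2244 -0.1238 -0.1028; -0.1238 0.7528 -0.9754; -0.1028 -0.9754 4.8684]

x_post = [1.3349, 0.3266, -5.7482]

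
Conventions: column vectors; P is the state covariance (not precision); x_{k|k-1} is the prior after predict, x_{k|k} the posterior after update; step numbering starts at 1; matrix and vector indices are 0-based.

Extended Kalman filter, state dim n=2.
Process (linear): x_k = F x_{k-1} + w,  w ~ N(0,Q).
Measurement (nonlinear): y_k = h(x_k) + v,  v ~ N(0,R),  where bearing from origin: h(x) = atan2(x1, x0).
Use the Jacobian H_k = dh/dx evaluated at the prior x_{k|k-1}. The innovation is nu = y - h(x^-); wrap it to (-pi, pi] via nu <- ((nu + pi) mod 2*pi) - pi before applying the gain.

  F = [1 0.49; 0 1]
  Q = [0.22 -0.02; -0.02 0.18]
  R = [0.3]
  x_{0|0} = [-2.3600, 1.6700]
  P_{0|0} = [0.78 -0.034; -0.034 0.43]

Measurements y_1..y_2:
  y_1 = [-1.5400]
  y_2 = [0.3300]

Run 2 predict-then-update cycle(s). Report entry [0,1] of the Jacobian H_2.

step 1: x^-=[-1.5417, 1.6700]  P^-=[1.0699 0.1567; 0.1567 0.6100]  H_jac=[-0.3233 -0.2984]  S=[0.4964]  K=[-0.7910; -0.4688]  nu=[2.4269]  x^+=[-3.4614, 0.5322]  P^+=[0.7593 -0.0274; -0.0274 0.5009]
step 2: x^-=[-3.2006, 0.5322]  P^-=[1.0728 0.1981; 0.1981 0.6809]  H_jac=[-0.0506 -0.3040]  S=[0.3718]  K=[-0.3079; -0.5838]  nu=[-2.6468]  x^+=[-2.3858, 2.0774]  P^+=[1.0375 0.1312; 0.1312 0.5542]

H_jac[0,1] = -0.3040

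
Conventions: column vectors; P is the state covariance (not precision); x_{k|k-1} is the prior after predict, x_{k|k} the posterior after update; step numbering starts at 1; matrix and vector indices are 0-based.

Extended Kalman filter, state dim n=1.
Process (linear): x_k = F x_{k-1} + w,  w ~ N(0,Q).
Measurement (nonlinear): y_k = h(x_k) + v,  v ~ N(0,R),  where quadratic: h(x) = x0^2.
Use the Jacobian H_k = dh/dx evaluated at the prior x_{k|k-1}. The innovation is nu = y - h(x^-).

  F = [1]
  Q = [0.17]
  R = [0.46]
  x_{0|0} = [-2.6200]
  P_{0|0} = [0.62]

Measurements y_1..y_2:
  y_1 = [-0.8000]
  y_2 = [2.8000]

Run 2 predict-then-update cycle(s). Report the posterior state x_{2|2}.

x_post = [-1.5946]

step 1: x^-=[-2.6200]  P^-=[0.7900]  H_jac=[-5.2400]  S=[22.1515]  K=[-0.1869]  nu=[-7.6644]  x^+=[-1.1877]  P^+=[0.0164]
step 2: x^-=[-1.1877]  P^-=[0.1864]  H_jac=[-2.3754]  S=[1.5118]  K=[-0.2929]  nu=[1.3894]  x^+=[-1.5946]  P^+=[0.0567]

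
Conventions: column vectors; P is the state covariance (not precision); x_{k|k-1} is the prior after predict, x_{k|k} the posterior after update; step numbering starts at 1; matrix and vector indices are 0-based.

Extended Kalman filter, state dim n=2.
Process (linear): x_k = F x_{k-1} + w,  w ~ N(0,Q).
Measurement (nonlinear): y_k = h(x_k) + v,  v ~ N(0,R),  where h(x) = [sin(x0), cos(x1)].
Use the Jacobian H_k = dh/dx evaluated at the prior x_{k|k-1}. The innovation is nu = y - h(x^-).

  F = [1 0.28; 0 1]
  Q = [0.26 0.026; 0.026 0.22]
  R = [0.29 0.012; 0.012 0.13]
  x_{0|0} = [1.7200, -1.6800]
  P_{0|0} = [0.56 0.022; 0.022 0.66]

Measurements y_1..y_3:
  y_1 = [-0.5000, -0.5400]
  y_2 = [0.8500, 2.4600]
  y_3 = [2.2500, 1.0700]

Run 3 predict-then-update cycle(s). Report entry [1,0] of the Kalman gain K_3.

step 1: x^-=[1.2496, -1.6800]  P^-=[0.8841 0.2328; 0.2328 0.8800]  H_jac=[0.3157 0.0000; 0.0000 0.9940]  S=[0.3781 0.0851; 0.0851 0.9995]  K=[0.6995 0.1720; -0.0025 0.8754]  nu=[-1.4489, -0.4310]  x^+=[0.1621, -2.0536]  P^+=[0.6490 0.0309; 0.0309 0.1144]
step 2: x^-=[-0.4129, -2.0536]  P^-=[0.9353 0.0890; 0.0890 0.3344]  H_jac=[0.9159 0.0000; 0.0000 0.8857]  S=[1.0747 0.0842; 0.0842 0.3924]  K=[0.7948 0.0303; 0.0170 0.7513]  nu=[1.2513, 2.9243]  x^+=[0.6703, 0.1647]  P^+=[0.2520 0.0152; 0.0152 0.1105]
step 3: x^-=[0.7164, 0.1647]  P^-=[0.5292 0.0722; 0.0722 0.3305]  H_jac=[0.7542 0.0000; 0.0000 -0.1640]  S=[0.5910 0.0031; 0.0031 0.1389]  K=[0.6759 -0.1002; 0.0941 -0.3923]  nu=[1.5933, 0.0835]  x^+=[1.7849, 0.2819]  P^+=[0.2583 0.0300; 0.0300 0.3041]

K[1,0] = 0.0941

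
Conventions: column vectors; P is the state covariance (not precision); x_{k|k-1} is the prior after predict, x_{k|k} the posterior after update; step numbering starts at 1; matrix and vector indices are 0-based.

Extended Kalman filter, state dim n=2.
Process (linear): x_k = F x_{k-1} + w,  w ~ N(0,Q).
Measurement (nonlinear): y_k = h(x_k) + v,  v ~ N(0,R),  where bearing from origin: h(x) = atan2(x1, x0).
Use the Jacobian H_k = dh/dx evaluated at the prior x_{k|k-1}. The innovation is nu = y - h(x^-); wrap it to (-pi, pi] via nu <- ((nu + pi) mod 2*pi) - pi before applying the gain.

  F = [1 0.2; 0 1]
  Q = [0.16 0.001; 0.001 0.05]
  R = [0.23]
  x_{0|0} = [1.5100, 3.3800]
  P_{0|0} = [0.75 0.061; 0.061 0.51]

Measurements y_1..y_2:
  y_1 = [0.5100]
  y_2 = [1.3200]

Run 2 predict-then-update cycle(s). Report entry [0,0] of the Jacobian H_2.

step 1: x^-=[2.1860, 3.3800]  P^-=[0.9548 0.1640; 0.1640 0.5600]  H_jac=[-0.2086 0.1349]  S=[0.2725]  K=[-0.6497; 0.1517]  nu=[-0.4867]  x^+=[2.5022, 3.3062]  P^+=[0.8398 0.1909; 0.1909 0.5537]
step 2: x^-=[3.1634, 3.3062]  P^-=[1.0983 0.3026; 0.3026 0.6037]  H_jac=[-0.1579 0.1511]  S=[0.2567]  K=[-0.4974; 0.1692]  nu=[0.5125]  x^+=[2.9085, 3.3929]  P^+=[1.0347 0.3242; 0.3242 0.5964]

H_jac[0,0] = -0.1579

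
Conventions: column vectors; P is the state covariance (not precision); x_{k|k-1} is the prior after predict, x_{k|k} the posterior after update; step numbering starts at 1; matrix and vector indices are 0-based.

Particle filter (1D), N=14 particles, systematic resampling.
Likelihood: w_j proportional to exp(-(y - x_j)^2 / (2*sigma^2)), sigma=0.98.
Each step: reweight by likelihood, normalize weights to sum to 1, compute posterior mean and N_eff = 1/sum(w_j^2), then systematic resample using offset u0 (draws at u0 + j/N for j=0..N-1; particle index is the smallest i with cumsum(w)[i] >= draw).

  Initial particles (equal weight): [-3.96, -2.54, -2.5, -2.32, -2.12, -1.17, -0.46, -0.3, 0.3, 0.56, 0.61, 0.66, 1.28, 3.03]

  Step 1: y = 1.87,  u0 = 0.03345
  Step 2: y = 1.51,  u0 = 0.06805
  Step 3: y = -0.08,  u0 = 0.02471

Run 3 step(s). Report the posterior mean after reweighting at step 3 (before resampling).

step 1: w=[0.0000, 0.0000, 0.0000, 0.0000, 0.0001, 0.0026, 0.0193, 0.0280, 0.0901, 0.1331, 0.1423, 0.1517, 0.2713, 0.1614]  mean=1.1041  Neff=5.8852  idx=[7, 8, 9, 9, 10, 10, 11, 11, 12, 12, 12, 12, 13, 13]
step 2: w=[0.0200, 0.0514, 0.0689, 0.0689, 0.0723, 0.0723, 0.0756, 0.0756, 0.1072, 0.1072, 0.1072, 0.1072, 0.0331, 0.0331]  mean=1.0240  Neff=12.1097  idx=[1, 2, 4, 5, 6, 6, 7, 8, 9, 9, 10, 11, 11, 13]
step 3: w=[0.1182, 0.1029, 0.0994, 0.0994, 0.0958, 0.0958, 0.0958, 0.0486, 0.0486, 0.0486, 0.0486, 0.0486, 0.0486, 0.0008]  mean=0.7801  Neff=11.6203  idx=[0, 0, 1, 2, 2, 3, 4, 5, 5, 6, 7, 9, 10, 12]

post_mean = 0.7801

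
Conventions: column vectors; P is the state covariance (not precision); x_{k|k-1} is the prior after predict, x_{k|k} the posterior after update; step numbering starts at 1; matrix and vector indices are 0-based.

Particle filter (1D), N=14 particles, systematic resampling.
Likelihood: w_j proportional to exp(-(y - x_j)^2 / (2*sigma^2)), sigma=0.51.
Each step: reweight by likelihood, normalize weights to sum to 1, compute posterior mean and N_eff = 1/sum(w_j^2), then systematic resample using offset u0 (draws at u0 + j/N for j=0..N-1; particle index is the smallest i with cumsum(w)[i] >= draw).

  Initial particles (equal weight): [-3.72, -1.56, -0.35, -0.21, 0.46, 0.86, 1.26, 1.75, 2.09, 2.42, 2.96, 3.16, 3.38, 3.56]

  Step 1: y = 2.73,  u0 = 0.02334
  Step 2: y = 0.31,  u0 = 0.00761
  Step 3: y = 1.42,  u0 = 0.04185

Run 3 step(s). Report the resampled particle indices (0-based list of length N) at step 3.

step 1: w=[0.0000, 0.0000, 0.0000, 0.0000, 0.0000, 0.0003, 0.0042, 0.0418, 0.1205, 0.2202, 0.2393, 0.1857, 0.1176, 0.0705]  mean=2.8067  Neff=5.7048  idx=[7, 8, 8, 9, 9, 9, 10, 10, 10, 11, 11, 11, 12, 13]
step 2: w=[0.7843, 0.0956, 0.0956, 0.0081, 0.0081, 0.0081, 0.0001, 0.0001, 0.0001, 0.0000, 0.0000, 0.0000, 0.0000, 0.0000]  mean=1.8315  Neff=1.5783  idx=[0, 0, 0, 0, 0, 0, 0, 0, 0, 0, 0, 1, 1, 2]
step 3: w=[0.0796, 0.0796, 0.0796, 0.0796, 0.0796, 0.0796, 0.0796, 0.0796, 0.0796, 0.0796, 0.0796, 0.0414, 0.0414, 0.0414]  mean=1.7922  Neff=13.3568  idx=[0, 1, 2, 3, 4, 5, 5, 6, 7, 8, 9, 10, 11, 13]

resampled_idx = [0, 1, 2, 3, 4, 5, 5, 6, 7, 8, 9, 10, 11, 13]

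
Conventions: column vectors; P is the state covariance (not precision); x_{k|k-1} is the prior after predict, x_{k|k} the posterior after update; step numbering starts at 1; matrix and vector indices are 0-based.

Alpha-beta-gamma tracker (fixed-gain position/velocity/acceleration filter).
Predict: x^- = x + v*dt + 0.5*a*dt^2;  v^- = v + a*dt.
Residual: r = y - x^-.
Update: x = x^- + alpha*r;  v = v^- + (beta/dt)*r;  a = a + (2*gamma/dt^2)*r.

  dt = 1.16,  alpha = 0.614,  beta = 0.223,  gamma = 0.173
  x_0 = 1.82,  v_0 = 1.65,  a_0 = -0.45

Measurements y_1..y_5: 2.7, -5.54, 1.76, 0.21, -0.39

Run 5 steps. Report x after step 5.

x_post = -2.5739

step 1: x_pred=3.4312  r=-0.7312  x^+=2.9823  v^+=0.9874  a^+=-0.6380
step 2: x_pred=3.6984  r=-9.2384  x^+=-1.9740  v^+=-1.5287  a^+=-3.0135
step 3: x_pred=-5.7748  r=7.5348  x^+=-1.1484  v^+=-3.5759  a^+=-1.0761
step 4: x_pred=-6.0205  r=6.2305  x^+=-2.1950  v^+=-3.6264  a^+=0.5260
step 5: x_pred=-6.0477  r=5.6577  x^+=-2.5739  v^+=-1.9286  a^+=1.9808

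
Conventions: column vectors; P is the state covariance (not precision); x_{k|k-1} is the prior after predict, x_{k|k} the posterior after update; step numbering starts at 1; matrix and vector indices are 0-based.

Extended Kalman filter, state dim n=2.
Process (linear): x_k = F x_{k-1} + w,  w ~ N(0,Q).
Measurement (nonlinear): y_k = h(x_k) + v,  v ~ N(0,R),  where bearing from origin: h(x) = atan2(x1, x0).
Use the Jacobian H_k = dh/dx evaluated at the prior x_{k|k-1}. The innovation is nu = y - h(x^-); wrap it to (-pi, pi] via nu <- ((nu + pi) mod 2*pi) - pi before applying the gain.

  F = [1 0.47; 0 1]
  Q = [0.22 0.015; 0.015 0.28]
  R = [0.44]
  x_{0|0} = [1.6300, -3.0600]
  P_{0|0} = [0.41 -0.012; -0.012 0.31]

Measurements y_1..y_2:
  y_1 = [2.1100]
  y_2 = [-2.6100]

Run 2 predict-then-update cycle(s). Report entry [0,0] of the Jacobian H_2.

step 1: x^-=[0.1918, -3.0600]  P^-=[0.6872 0.1487; 0.1487 0.5900]  H_jac=[0.3255 0.0204]  S=[0.5150]  K=[0.4402; 0.1174]  nu=[-2.6650]  x^+=[-0.9814, -3.3728]  P^+=[0.5874 0.1221; 0.1221 0.5829]
step 2: x^-=[-2.5666, -3.3728]  P^-=[1.0509 0.4111; 0.4111 0.8629]  H_jac=[0.1878 -0.1429]  S=[0.4726]  K=[0.2932; -0.0976]  nu=[-0.3887]  x^+=[-2.6806, -3.3348]  P^+=[1.0103 0.4246; 0.4246 0.8584]

H_jac[0,0] = 0.1878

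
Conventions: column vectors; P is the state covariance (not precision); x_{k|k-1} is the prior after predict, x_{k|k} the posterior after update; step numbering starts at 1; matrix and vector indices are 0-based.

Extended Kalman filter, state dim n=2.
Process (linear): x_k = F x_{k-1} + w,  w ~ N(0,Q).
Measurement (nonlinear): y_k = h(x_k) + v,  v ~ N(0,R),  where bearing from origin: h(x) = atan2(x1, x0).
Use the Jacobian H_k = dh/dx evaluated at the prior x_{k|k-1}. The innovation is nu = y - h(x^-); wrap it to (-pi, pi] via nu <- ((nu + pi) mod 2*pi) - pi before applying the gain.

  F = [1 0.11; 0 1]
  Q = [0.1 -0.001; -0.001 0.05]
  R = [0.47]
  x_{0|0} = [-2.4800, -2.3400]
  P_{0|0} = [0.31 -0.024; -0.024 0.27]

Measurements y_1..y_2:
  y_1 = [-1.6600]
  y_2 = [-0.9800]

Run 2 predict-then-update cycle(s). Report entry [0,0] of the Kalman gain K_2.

step 1: x^-=[-2.7374, -2.3400]  P^-=[0.4080 0.0047; 0.0047 0.3200]  H_jac=[0.1804 -0.2111]  S=[0.4972]  K=[0.1461; -0.1341]  nu=[0.7743]  x^+=[-2.6243, -2.4439]  P^+=[0.3974 0.0144; 0.0144 0.3111]
step 2: x^-=[-2.8931, -2.4439]  P^-=[0.5043 0.0477; 0.0477 0.3611]  H_jac=[0.1704 -0.2017]  S=[0.4961]  K=[0.1539; -0.1304]  nu=[1.4602]  x^+=[-2.6685, -2.6343]  P^+=[0.4926 0.0576; 0.0576 0.3526]

K[0,0] = 0.1539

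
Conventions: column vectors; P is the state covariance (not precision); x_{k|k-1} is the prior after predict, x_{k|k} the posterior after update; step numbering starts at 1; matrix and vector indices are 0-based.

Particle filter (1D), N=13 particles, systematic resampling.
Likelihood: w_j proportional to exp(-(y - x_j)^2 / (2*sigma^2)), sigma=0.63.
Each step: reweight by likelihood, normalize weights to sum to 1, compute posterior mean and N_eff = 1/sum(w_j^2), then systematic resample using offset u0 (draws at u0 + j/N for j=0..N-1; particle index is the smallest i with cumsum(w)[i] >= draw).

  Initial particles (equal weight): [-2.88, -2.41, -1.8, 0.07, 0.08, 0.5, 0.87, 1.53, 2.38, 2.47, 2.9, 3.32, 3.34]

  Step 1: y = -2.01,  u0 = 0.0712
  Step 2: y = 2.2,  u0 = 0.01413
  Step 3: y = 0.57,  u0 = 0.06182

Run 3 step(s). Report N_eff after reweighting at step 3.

step 1: w=[0.1786, 0.3789, 0.4384, 0.0020, 0.0019, 0.0002, 0.0000, 0.0000, 0.0000, 0.0000, 0.0000, 0.0000, 0.0000]  mean=-2.2163  Neff=2.7197  idx=[0, 0, 1, 1, 1, 1, 1, 2, 2, 2, 2, 2, 2]
step 2: w=[0.0000, 0.0000, 0.0002, 0.0002, 0.0002, 0.0002, 0.0002, 0.1665, 0.1665, 0.1665, 0.1665, 0.1665, 0.1665]  mean=-1.8007  Neff=6.0134  idx=[7, 7, 8, 8, 8, 9, 9, 10, 10, 11, 11, 12, 12]
step 3: w=[0.0769, 0.0769, 0.0769, 0.0769, 0.0769, 0.0769, 0.0769, 0.0769, 0.0769, 0.0769, 0.0769, 0.0769, 0.0769]  mean=-1.8000  Neff=13.0000  idx=[0, 1, 2, 3, 4, 5, 6, 7, 8, 9, 10, 11, 12]

N_eff = 13.0000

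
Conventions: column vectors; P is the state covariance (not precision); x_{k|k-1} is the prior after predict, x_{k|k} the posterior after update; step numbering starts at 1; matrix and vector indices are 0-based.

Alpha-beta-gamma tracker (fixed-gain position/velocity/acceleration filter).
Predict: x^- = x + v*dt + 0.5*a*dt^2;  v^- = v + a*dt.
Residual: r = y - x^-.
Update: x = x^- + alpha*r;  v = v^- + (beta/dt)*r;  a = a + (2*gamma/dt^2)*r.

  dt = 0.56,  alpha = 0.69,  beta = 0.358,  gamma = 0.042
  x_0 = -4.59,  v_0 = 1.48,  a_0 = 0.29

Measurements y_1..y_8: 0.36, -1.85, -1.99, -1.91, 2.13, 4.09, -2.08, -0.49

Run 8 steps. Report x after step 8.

step 1: x_pred=-3.7157  r=4.0757  x^+=-0.9035  v^+=4.2480  a^+=1.3817
step 2: x_pred=1.6920  r=-3.5420  x^+=-0.7520  v^+=2.7573  a^+=0.4330
step 3: x_pred=0.8600  r=-2.8500  x^+=-1.1065  v^+=1.1778  a^+=-0.3304
step 4: x_pred=-0.4987  r=-1.4113  x^+=-1.4725  v^+=0.0906  a^+=-0.7085
step 5: x_pred=-1.5329  r=3.6629  x^+=0.9945  v^+=2.0354  a^+=0.2727
step 6: x_pred=2.1771  r=1.9129  x^+=3.4970  v^+=3.4110  a^+=0.7850
step 7: x_pred=5.5303  r=-7.6103  x^+=0.2792  v^+=-1.0145  a^+=-1.2534
step 8: x_pred=-0.4855  r=-0.0045  x^+=-0.4886  v^+=-1.7193  a^+=-1.2546

x_post = -0.4886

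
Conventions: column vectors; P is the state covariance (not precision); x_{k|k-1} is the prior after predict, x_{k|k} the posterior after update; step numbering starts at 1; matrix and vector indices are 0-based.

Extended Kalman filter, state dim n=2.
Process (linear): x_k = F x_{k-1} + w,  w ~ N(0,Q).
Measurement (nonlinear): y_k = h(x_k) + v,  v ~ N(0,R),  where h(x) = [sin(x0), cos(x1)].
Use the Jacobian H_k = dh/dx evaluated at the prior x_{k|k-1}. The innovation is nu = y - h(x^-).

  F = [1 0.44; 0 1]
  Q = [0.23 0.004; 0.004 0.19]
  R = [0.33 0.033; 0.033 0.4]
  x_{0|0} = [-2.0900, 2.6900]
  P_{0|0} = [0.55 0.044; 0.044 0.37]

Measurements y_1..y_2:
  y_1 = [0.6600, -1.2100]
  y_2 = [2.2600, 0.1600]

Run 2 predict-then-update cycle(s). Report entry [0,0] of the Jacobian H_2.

step 1: x^-=[-0.9064, 2.6900]  P^-=[0.8904 0.2108; 0.2108 0.5600]  H_jac=[0.6166 0.0000; 0.0000 -0.4364]  S=[0.6685 -0.0237; -0.0237 0.5066]  K=[0.8161 -0.1434; 0.1776 -0.4740]  nu=[1.4473, -0.3102]  x^+=[0.3193, 3.0941]  P^+=[0.4291 0.0697; 0.0697 0.4211]
step 2: x^-=[1.6807, 3.0941]  P^-=[0.8020 0.2590; 0.2590 0.6111]  H_jac=[-0.1097 0.0000; 0.0000 -0.0475]  S=[0.3396 0.0343; 0.0343 0.4014]  K=[-0.2580 -0.0085; -0.0770 -0.0657]  nu=[1.2660, 1.1589]  x^+=[1.3441, 2.9206]  P^+=[0.7792 0.2514; 0.2514 0.6070]

H_jac[0,0] = -0.1097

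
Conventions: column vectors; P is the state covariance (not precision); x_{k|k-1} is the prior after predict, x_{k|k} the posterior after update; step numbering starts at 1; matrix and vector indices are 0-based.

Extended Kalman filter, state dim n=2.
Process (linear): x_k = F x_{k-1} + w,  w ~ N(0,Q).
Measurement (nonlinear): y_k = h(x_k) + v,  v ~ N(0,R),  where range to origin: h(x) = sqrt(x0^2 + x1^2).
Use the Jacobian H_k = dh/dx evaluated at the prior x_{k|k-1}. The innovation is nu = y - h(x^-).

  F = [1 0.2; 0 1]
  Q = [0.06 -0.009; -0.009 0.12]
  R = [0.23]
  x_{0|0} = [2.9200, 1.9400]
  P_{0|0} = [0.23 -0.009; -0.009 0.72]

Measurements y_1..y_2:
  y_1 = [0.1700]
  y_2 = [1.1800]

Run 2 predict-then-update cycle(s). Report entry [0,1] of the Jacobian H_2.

H_jac[0,1] = -0.3109

step 1: x^-=[3.3080, 1.9400]  P^-=[0.3152 0.1260; 0.1260 0.8400]  H_jac=[0.8626 0.5059]  S=[0.7895]  K=[0.4251; 0.6759]  nu=[-3.6649]  x^+=[1.7499, -0.5372]  P^+=[0.1725 -0.1009; -0.1009 0.4793]
step 2: x^-=[1.6425, -0.5372]  P^-=[0.2113 -0.0140; -0.0140 0.5993]  H_jac=[0.9505 -0.3109]  S=[0.4871]  K=[0.4213; -0.4098]  nu=[-0.5481]  x^+=[1.4116, -0.3126]  P^+=[0.1249 0.0701; 0.0701 0.5175]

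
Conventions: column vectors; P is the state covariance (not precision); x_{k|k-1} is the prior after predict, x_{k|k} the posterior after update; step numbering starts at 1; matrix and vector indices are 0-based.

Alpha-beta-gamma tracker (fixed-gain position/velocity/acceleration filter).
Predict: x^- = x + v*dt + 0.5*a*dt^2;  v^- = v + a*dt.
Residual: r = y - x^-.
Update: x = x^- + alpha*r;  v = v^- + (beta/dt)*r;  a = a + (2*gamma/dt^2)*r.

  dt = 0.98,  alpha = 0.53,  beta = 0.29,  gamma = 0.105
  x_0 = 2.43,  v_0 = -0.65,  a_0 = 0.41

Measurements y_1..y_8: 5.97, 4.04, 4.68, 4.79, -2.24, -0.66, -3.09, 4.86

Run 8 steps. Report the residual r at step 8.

resid = 15.6398

step 1: x_pred=1.9899  r=3.9801  x^+=4.0993  v^+=0.9296  a^+=1.2803
step 2: x_pred=5.6251  r=-1.5851  x^+=4.7850  v^+=1.7152  a^+=0.9337
step 3: x_pred=6.9143  r=-2.2343  x^+=5.7301  v^+=1.9691  a^+=0.4451
step 4: x_pred=7.8735  r=-3.0835  x^+=6.2393  v^+=1.4928  a^+=-0.2291
step 5: x_pred=7.5922  r=-9.8322  x^+=2.3811  v^+=-1.6412  a^+=-2.3790
step 6: x_pred=-0.3697  r=-0.2903  x^+=-0.5235  v^+=-4.0586  a^+=-2.4425
step 7: x_pred=-5.6738  r=2.5838  x^+=-4.3044  v^+=-5.6876  a^+=-1.8775
step 8: x_pred=-10.7798  r=15.6398  x^+=-2.4907  v^+=-2.8994  a^+=1.5423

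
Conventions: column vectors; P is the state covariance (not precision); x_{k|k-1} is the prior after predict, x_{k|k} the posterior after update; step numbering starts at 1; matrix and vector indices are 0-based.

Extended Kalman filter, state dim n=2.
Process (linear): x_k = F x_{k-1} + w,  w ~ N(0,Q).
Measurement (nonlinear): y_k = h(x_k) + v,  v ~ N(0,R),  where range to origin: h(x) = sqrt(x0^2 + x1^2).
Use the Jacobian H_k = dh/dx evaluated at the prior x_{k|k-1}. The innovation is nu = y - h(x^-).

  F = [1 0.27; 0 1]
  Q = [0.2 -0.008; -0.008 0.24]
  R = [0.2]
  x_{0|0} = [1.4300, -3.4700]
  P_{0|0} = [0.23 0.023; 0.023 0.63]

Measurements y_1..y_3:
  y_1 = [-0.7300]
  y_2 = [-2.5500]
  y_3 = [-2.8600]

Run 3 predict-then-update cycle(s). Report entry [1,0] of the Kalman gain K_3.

step 1: x^-=[0.4931, -3.4700]  P^-=[0.4883 0.1851; 0.1851 0.8700]  H_jac=[0.1407 -0.9901]  S=[1.0109]  K=[-0.1133; -0.8263]  nu=[-4.2349]  x^+=[0.9730, 0.0293]  P^+=[0.4754 0.0904; 0.0904 0.1798]
step 2: x^-=[0.9809, 0.0293]  P^-=[0.7373 0.1310; 0.1310 0.4198]  H_jac=[0.9996 0.0299]  S=[0.9449]  K=[0.7841; 0.1518]  nu=[-3.5314]  x^+=[-1.7882, -0.5069]  P^+=[0.1563 0.0185; 0.0185 0.3980]
step 3: x^-=[-1.9250, -0.5069]  P^-=[0.3953 0.1179; 0.1179 0.6380]  H_jac=[-0.9670 -0.2546]  S=[0.6692]  K=[-0.6162; -0.4132]  nu=[-4.8506]  x^+=[1.0640, 1.4975]  P^+=[0.1413 -0.0524; -0.0524 0.5237]

K[1,0] = -0.4132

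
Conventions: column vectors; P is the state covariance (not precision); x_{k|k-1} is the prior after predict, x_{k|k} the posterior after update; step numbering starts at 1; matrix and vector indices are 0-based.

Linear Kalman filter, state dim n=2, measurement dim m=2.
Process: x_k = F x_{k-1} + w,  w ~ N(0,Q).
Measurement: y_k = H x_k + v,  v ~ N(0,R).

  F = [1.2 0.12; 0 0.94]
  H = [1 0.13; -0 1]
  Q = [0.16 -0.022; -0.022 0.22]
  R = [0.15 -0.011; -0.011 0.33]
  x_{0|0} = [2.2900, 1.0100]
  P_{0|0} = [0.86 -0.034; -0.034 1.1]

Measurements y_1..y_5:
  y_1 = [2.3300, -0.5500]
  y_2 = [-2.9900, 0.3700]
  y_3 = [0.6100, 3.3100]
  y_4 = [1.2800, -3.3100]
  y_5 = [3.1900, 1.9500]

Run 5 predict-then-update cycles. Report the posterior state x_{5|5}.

step 1: x^-=[2.8692, 0.9494]  P^-=[1.4044 0.0637; 0.0637 1.1920]  S=[1.5912 0.2077; 0.2077 1.5220]  K=[0.8984 -0.0807; 0.0359 0.7783]  nu=[-0.6626, -1.4994]  x^+=[2.3949, -0.2413]  P^+=[0.1404 -0.0365; -0.0365 0.2564]
step 2: x^-=[2.8450, -0.2268]  P^-=[0.3553 -0.0343; -0.0343 0.4466]  S=[0.5040 0.0128; 0.0128 0.7766]  K=[0.6976 -0.0556; 0.0326 0.5745]  nu=[-5.8055, 0.5968]  x^+=[-1.2384, -0.0733]  P^+=[0.1086 -0.0260; -0.0260 0.1892]
step 3: x^-=[-1.4949, -0.0689]  P^-=[0.3117 -0.0300; -0.0300 0.3872]  S=[0.4604 0.0093; 0.0093 0.7172]  K=[0.6695 -0.0506; 0.0332 0.5395]  nu=[2.1138, 3.3789]  x^+=[-0.2505, 1.8241]  P^+=[0.1041 -0.0240; -0.0240 0.1777]
step 4: x^-=[-0.0817, 1.7146]  P^-=[0.3055 -0.0291; -0.0291 0.3770]  S=[0.4544 0.0089; 0.0089 0.7070]  K=[0.6651 -0.0495; 0.0334 0.5328]  nu=[1.1388, -5.0246]  x^+=[0.9246, -0.9245]  P^+=[0.1034 -0.0237; -0.0237 0.1755]
step 5: x^-=[0.9986, -0.8690]  P^-=[0.3046 -0.0289; -0.0289 0.3750]  S=[0.4534 0.0089; 0.0089 0.7050]  K=[0.6645 -0.0493; 0.0334 0.5315]  nu=[2.3043, 2.8190]  x^+=[2.3907, 0.7063]  P^+=[0.1033 -0.0236; -0.0236 0.1750]

x_post = [2.3907, 0.7063]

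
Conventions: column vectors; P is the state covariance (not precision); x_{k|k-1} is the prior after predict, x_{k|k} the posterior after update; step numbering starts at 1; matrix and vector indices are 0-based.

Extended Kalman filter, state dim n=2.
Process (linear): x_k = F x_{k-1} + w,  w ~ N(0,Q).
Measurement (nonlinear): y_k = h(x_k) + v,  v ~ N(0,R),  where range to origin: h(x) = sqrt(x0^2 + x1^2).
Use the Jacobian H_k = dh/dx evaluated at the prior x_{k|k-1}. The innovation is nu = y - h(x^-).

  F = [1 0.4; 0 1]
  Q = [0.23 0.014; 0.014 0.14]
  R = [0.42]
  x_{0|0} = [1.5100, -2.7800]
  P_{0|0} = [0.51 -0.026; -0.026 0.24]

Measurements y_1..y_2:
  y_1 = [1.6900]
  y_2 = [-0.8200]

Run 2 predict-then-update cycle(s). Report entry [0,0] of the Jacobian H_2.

step 1: x^-=[0.3980, -2.7800]  P^-=[0.7576 0.0840; 0.0840 0.3800]  H_jac=[0.1417 -0.9899]  S=[0.7840]  K=[0.0309; -0.4646]  nu=[-1.1183]  x^+=[0.3635, -2.2604]  P^+=[0.7569 0.0953; 0.0953 0.2108]
step 2: x^-=[-0.5407, -2.2604]  P^-=[1.0968 0.1936; 0.1936 0.3508]  H_jac=[-0.2326 -0.9726]  S=[0.8987]  K=[-0.4934; -0.4297]  nu=[-3.1442]  x^+=[1.0105, -0.9094]  P^+=[0.8780 0.0030; 0.0030 0.1848]

H_jac[0,0] = -0.2326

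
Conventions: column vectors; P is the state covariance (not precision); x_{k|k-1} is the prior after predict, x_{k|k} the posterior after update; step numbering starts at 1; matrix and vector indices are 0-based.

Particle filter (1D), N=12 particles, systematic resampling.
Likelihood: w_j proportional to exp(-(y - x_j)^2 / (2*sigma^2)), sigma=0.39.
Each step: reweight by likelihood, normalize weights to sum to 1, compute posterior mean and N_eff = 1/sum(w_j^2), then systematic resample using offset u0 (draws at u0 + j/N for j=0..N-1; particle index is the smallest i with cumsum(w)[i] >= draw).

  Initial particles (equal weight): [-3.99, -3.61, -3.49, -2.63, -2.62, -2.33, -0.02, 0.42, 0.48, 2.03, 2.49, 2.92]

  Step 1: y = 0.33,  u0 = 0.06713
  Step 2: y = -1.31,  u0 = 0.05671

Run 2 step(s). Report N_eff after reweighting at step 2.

N_eff = 3.1661

step 1: w=[0.0000, 0.0000, 0.0000, 0.0000, 0.0000, 0.0000, 0.2600, 0.3787, 0.3612, 0.0000, 0.0000, 0.0000]  mean=0.3273  Neff=2.9280  idx=[6, 6, 6, 7, 7, 7, 7, 8, 8, 8, 8, 8]
step 2: w=[0.3244, 0.3244, 0.3244, 0.0041, 0.0041, 0.0041, 0.0041, 0.0021, 0.0021, 0.0021, 0.0021, 0.0021]  mean=-0.0076  Neff=3.1661  idx=[0, 0, 0, 0, 1, 1, 1, 1, 2, 2, 2, 3]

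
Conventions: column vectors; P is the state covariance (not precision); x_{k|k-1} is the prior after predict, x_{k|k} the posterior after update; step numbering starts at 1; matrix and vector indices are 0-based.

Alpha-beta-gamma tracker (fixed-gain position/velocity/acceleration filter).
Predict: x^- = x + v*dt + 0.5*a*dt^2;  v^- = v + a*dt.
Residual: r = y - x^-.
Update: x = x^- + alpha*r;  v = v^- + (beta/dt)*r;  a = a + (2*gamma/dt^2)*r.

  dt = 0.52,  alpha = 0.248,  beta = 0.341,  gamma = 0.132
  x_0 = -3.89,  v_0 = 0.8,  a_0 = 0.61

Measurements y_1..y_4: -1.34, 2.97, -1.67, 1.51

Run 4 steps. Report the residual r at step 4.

resid = -4.5954

step 1: x_pred=-3.3915  r=2.0515  x^+=-2.8827  v^+=2.4625  a^+=2.6130
step 2: x_pred=-1.2490  r=4.2190  x^+=-0.2027  v^+=6.5879  a^+=6.7321
step 3: x_pred=4.1332  r=-5.8032  x^+=2.6940  v^+=6.2830  a^+=1.0662
step 4: x_pred=6.1054  r=-4.5954  x^+=4.9657  v^+=3.8239  a^+=-3.4204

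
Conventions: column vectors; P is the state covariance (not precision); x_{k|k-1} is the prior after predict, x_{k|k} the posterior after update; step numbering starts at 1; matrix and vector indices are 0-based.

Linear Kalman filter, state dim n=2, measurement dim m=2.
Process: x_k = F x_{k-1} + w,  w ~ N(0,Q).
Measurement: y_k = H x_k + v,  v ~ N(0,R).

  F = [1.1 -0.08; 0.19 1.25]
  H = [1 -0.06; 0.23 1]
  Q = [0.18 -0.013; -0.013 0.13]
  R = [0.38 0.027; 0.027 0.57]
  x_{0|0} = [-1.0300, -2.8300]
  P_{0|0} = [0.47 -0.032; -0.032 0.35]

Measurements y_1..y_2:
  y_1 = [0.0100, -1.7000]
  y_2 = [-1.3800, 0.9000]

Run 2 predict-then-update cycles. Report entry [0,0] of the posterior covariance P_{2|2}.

step 1: x^-=[-0.9066, -3.7332]  P^-=[0.7566 0.0067; 0.0067 0.6786]  S=[1.1382 0.1669; 0.1669 1.2918]  K=[0.6563 0.0551; -0.1092 0.5407]  nu=[0.6926, 2.2417]  x^+=[-0.3285, -2.5968]  P^+=[0.2504 -0.0085; -0.0085 0.3072]
step 2: x^-=[-0.1536, -3.3084]  P^-=[0.4864 -0.0029; -0.0029 0.6150]  S=[0.8690 0.0991; 0.0991 1.2094]  K=[0.5549 0.0446; -0.1047 0.5165]  nu=[-1.4249, 4.2437]  x^+=[-0.7548, -0.9671]  P^+=[0.2116 -0.0082; -0.0082 0.2935]

P_post[0,0] = 0.2116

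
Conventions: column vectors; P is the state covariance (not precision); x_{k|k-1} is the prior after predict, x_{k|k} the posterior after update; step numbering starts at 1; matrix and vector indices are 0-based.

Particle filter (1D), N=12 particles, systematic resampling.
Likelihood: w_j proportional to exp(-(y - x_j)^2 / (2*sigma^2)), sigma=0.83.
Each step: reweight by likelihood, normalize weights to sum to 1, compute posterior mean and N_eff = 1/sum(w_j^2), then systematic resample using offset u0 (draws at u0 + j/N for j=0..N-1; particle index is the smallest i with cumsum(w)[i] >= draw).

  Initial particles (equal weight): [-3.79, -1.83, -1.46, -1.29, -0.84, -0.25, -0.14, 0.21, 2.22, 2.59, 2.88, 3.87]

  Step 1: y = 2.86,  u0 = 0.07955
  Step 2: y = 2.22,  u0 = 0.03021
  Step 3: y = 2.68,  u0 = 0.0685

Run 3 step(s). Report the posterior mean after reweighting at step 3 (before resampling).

step 1: w=[0.0000, 0.0000, 0.0000, 0.0000, 0.0000, 0.0003, 0.0005, 0.0019, 0.2339, 0.2986, 0.3147, 0.1501]  mean=2.7802  Neff=3.7673  idx=[8, 8, 9, 9, 9, 9, 10, 10, 10, 10, 11, 11]
step 2: w=[0.1134, 0.1134, 0.1027, 0.1027, 0.1027, 0.1027, 0.0827, 0.0827, 0.0827, 0.0827, 0.0157, 0.0157]  mean=2.6422  Neff=10.4392  idx=[0, 1, 1, 2, 3, 4, 4, 5, 6, 7, 8, 9]
step 3: w=[0.0750, 0.0750, 0.0750, 0.0870, 0.0870, 0.0870, 0.0870, 0.0870, 0.0850, 0.0850, 0.0850, 0.0850]  mean=2.6053  Neff=11.9592  idx=[0, 2, 3, 4, 5, 5, 6, 7, 8, 9, 10, 11]

post_mean = 2.6053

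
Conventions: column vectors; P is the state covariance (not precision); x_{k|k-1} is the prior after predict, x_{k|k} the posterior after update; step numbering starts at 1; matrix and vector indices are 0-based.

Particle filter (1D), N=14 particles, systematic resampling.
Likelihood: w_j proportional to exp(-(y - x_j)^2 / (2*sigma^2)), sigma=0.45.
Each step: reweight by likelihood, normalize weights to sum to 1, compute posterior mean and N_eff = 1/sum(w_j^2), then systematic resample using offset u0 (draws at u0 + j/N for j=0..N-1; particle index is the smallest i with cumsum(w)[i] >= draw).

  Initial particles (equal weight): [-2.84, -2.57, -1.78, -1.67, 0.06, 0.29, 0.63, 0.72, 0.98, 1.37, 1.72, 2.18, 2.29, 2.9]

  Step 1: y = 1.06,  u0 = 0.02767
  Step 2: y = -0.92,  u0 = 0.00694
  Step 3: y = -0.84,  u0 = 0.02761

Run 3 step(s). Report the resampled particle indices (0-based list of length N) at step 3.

resampled_idx = [0, 1, 1, 2, 3, 3, 4, 5, 6, 6, 7, 8, 9, 9]

step 1: w=[0.0000, 0.0000, 0.0000, 0.0000, 0.0218, 0.0595, 0.1631, 0.1935, 0.2534, 0.2030, 0.0878, 0.0116, 0.0061, 0.0001]  mean=0.9778  Neff=5.5134  idx=[5, 6, 6, 6, 7, 7, 8, 8, 8, 8, 9, 9, 9, 10]
step 2: w=[0.7077, 0.0698, 0.0698, 0.0698, 0.0343, 0.0343, 0.0035, 0.0035, 0.0035, 0.0035, 0.0001, 0.0001, 0.0001, 0.0000]  mean=0.4006  Neff=1.9310  idx=[0, 0, 0, 0, 0, 0, 0, 0, 0, 0, 1, 2, 3, 4]
step 3: w=[0.0962, 0.0962, 0.0962, 0.0962, 0.0962, 0.0962, 0.0962, 0.0962, 0.0962, 0.0962, 0.0108, 0.0108, 0.0108, 0.0055]  mean=0.3034  Neff=10.7625  idx=[0, 1, 1, 2, 3, 3, 4, 5, 6, 6, 7, 8, 9, 9]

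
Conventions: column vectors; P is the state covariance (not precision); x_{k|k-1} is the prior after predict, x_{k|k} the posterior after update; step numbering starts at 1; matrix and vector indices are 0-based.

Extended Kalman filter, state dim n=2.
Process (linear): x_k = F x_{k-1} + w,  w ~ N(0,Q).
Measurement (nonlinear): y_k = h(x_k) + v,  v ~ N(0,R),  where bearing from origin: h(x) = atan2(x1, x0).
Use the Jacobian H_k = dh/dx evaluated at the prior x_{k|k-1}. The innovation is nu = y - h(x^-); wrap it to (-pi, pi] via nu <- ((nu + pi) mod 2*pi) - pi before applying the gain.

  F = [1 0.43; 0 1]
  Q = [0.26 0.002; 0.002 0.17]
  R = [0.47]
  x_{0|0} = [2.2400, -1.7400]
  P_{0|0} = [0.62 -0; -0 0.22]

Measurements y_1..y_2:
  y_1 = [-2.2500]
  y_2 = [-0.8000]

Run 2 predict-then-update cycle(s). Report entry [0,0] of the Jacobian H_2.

H_jac[0,0] = 0.4835

step 1: x^-=[1.4918, -1.7400]  P^-=[0.9207 0.0966; 0.0966 0.3900]  H_jac=[0.3312 0.2840]  S=[0.6206]  K=[0.5356; 0.2300]  nu=[-1.3880]  x^+=[0.7485, -2.0592]  P^+=[0.7427 0.0201; 0.0201 0.3572]
step 2: x^-=[-0.1370, -2.0592]  P^-=[1.0860 0.1757; 0.1757 0.5272]  H_jac=[0.4835 -0.0322]  S=[0.7189]  K=[0.7225; 0.0946]  nu=[0.8372]  x^+=[0.4679, -1.9800]  P^+=[0.7108 0.1266; 0.1266 0.5207]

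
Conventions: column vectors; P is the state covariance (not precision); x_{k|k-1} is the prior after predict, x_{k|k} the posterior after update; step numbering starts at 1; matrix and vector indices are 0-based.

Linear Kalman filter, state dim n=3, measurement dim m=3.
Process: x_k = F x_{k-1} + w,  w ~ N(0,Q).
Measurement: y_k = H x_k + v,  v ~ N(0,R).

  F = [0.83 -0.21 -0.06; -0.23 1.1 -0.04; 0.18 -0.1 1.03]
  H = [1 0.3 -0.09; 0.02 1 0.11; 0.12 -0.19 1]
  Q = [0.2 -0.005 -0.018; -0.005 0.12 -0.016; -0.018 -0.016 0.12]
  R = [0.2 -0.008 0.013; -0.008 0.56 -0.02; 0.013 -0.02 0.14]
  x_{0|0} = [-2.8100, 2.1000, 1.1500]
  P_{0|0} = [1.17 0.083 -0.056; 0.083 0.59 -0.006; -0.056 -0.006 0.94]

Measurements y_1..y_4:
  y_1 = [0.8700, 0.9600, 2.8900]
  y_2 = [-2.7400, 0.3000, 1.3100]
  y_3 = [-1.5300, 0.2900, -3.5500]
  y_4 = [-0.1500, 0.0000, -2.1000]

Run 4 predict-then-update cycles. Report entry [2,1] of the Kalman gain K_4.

K[2,1] = 0.0582

step 1: x^-=[-2.8423, 2.9103, 0.4687]  P^-=[1.0119 -0.2812 0.0551; -0.2812 0.8548 -0.1429; 0.0551 -0.1429 1.1385]  S=[1.1272 -0.0113 0.0357; -0.0113 1.3865 -0.2255; 0.0357 -0.2255 1.4043]  K=[0.8132 -0.1580 0.1177; -0.0000 0.5769 -0.1488; -0.1060 0.1267 0.8578]  nu=[2.8814, -1.9450, 3.3153]  x^+=[0.1983, 1.2949, 2.7609]  P^+=[0.1943 -0.0999 -0.0121; -0.0999 0.3235 0.0411; -0.0121 0.0411 0.1254]
step 2: x^-=[-0.2730, 1.2683, 2.7499]  P^-=[0.3857 -0.2147 0.0033; -0.2147 0.5687 -0.0372; 0.0033 -0.0372 0.2533]  S=[0.5115 -0.0457 0.0286; -0.0457 1.1151 -0.1605; 0.0286 -0.1605 0.4441]  K=[0.6083 -0.1442 0.1122; -0.0257 0.4707 -0.2133; -0.0877 0.0774 0.6208]  nu=[-2.6000, -1.2653, -1.1662]  x^+=[-1.8030, 0.9883, 2.1561]  P^+=[0.1505 -0.0899 -0.0086; -0.0899 0.2674 0.0220; -0.0086 0.0220 0.0894]
step 3: x^-=[-1.8334, 1.4156, 1.7974]  P^-=[0.3485 -0.1828 0.0035; -0.1828 0.4951 -0.0481; 0.0035 -0.0481 0.2179]  S=[0.4871 -0.0355 0.0234; -0.0355 1.0400 -0.1575; 0.0234 -0.1575 0.4083]  K=[0.5873 -0.1318 0.1117; -0.0189 0.4313 -0.2345; -0.0862 0.0627 0.5863]  nu=[0.0405, -1.2867, -4.8584]  x^+=[-2.1826, 1.9992, -1.1354]  P^+=[0.1442 -0.0828 -0.0071; -0.0828 0.2464 0.0150; -0.0071 0.0150 0.0834]
step 4: x^-=[-2.1633, 2.7465, -1.7622]  P^-=[0.3405 -0.1696 0.0044; -0.1696 0.4663 -0.0520; 0.0044 -0.0520 0.2129]  S=[0.4844 -0.0306 0.0221; -0.0306 1.0108 -0.1548; 0.0221 -0.1548 0.4031]  K=[0.5839 -0.1258 0.1118; -0.0145 0.4153 -0.2389; -0.0855 0.0582 0.5809]  nu=[1.0307, -2.5094, 0.4437]  x^+=[-1.1962, 1.5834, -1.7388]  P^+=[0.1425 -0.0795 -0.0064; -0.0795 0.2376 0.0128; -0.0064 0.0128 0.0822]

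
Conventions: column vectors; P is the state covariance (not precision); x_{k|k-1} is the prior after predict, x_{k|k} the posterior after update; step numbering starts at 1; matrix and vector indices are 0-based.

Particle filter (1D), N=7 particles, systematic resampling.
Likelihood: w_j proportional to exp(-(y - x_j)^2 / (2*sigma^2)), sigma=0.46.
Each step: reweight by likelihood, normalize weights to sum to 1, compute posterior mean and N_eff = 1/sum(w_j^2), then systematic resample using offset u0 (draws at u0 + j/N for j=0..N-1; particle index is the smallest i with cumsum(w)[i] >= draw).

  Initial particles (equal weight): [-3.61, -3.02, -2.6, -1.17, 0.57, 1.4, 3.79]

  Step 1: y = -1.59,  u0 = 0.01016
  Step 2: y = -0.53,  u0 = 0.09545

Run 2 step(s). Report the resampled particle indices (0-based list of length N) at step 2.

resampled_idx = [1, 2, 3, 4, 5, 5, 6]

step 1: w=[0.0001, 0.0105, 0.1186, 0.8708, 0.0000, 0.0000, 0.0000]  mean=-1.3592  Neff=1.2947  idx=[1, 3, 3, 3, 3, 3, 3]
step 2: w=[0.0000, 0.1667, 0.1667, 0.1667, 0.1667, 0.1667, 0.1667]  mean=-1.1700  Neff=6.0000  idx=[1, 2, 3, 4, 5, 5, 6]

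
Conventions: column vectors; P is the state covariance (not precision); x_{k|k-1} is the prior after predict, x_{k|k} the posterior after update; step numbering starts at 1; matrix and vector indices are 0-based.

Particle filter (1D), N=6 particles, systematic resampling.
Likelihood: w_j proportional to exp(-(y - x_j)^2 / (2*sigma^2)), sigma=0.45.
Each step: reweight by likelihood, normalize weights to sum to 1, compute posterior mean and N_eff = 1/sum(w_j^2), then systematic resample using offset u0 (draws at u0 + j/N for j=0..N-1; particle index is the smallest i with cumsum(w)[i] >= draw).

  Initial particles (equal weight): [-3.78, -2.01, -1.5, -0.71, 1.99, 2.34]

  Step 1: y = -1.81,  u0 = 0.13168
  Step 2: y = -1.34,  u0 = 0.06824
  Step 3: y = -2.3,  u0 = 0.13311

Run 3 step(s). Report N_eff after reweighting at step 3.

N_eff = 4.0245

step 1: w=[0.0000, 0.5191, 0.4520, 0.0289, 0.0000, 0.0000]  mean=-1.7420  Neff=2.1071  idx=[1, 1, 1, 2, 2, 2]
step 2: w=[0.0867, 0.0867, 0.0867, 0.2466, 0.2466, 0.2466]  mean=-1.6327  Neff=4.8776  idx=[0, 2, 3, 4, 4, 5]
step 3: w=[0.3318, 0.3318, 0.0841, 0.0841, 0.0841, 0.0841]  mean=-1.8384  Neff=4.0245  idx=[0, 0, 1, 1, 3, 5]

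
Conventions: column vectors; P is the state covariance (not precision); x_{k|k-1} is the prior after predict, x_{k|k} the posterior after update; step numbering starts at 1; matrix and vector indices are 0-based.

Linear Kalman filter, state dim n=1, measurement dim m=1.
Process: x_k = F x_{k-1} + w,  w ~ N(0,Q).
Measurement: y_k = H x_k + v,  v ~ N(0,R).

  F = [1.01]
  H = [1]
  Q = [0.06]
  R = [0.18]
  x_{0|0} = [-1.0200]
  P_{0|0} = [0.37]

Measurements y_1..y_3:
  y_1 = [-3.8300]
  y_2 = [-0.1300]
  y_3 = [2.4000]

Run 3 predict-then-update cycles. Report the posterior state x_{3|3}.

step 1: x^-=[-1.0302]  P^-=[0.4374]  S=[0.6174]  K=[0.7085]  nu=[-2.7998]  x^+=[-3.0138]  P^+=[0.1275]
step 2: x^-=[-3.0439]  P^-=[0.1901]  S=[0.3701]  K=[0.5136]  nu=[2.9139]  x^+=[-1.5472]  P^+=[0.0925]
step 3: x^-=[-1.5627]  P^-=[0.1543]  S=[0.3343]  K=[0.4616]  nu=[3.9627]  x^+=[0.2664]  P^+=[0.0831]

x_post = [0.2664]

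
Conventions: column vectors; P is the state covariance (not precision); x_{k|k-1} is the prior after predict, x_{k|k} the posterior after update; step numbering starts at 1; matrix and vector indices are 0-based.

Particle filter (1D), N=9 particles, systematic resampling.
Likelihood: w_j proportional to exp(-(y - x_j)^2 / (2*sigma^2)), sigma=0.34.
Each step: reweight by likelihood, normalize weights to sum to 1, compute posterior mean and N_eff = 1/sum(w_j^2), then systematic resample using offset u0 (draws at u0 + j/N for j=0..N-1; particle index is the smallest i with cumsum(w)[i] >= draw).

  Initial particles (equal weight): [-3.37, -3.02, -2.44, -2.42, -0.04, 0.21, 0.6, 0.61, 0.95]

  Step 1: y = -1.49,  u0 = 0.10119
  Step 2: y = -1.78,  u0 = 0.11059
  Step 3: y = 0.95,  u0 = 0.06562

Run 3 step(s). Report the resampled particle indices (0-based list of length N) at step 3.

step 1: w=[0.0000, 0.0009, 0.4578, 0.5386, 0.0026, 0.0001, 0.0000, 0.0000, 0.0000]  mean=-2.4234  Neff=2.0011  idx=[2, 2, 2, 2, 3, 3, 3, 3, 3]
step 2: w=[0.1042, 0.1042, 0.1042, 0.1042, 0.1166, 0.1166, 0.1166, 0.1166, 0.1166]  mean=-2.4283  Neff=8.9724  idx=[1, 2, 3, 4, 5, 6, 7, 8, 8]
step 3: w=[0.0726, 0.0726, 0.0726, 0.1303, 0.1303, 0.1303, 0.1303, 0.1303, 0.1303]  mean=-2.4244  Neff=8.4909  idx=[0, 2, 3, 4, 5, 6, 6, 7, 8]

resampled_idx = [0, 2, 3, 4, 5, 6, 6, 7, 8]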